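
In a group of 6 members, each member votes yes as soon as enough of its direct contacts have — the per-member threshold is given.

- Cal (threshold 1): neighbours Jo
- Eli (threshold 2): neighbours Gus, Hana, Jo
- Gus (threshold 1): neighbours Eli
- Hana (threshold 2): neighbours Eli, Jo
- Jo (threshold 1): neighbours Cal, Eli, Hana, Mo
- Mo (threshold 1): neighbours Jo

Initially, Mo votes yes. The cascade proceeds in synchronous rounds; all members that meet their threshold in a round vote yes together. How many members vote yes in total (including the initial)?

Round 1 — Mo votes yes (initial).
Round 2 — checking thresholds:
  Jo: 1 of 4 neighbours ≥ 1, votes yes.
Round 3 — checking thresholds:
  Cal: 1 of 1 neighbours ≥ 1, votes yes.
  Eli: 1 of 3 neighbours < 2, holds.
  Hana: 1 of 2 neighbours < 2, holds.
Round 4 — no new yes votes; cascade stops.

3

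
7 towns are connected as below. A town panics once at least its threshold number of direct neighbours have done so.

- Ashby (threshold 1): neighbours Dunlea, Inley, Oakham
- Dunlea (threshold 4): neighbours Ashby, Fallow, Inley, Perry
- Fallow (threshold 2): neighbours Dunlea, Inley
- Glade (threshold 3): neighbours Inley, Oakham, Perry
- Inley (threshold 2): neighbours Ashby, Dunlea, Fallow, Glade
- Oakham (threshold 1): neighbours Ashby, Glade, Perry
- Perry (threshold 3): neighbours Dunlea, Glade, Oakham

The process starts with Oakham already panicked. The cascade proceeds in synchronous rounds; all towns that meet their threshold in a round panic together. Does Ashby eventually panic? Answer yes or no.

Round 1 — Oakham panics (initial).
Round 2 — checking thresholds:
  Ashby: 1 of 3 neighbours ≥ 1, panics.
  Glade: 1 of 3 neighbours < 3, not yet.
  Perry: 1 of 3 neighbours < 3, not yet.
Round 3 — no new panics; cascade stops.

yes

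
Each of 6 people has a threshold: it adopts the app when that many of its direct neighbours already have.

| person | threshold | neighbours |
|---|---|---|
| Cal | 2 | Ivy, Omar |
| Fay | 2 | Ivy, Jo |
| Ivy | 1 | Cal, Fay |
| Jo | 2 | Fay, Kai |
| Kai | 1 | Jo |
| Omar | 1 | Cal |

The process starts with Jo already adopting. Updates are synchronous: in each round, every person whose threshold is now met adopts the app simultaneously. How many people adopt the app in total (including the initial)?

2

Round 1 — Jo adopts the app (initial).
Round 2 — checking thresholds:
  Fay: 1 of 2 neighbours < 2, holds.
  Kai: 1 of 1 neighbours ≥ 1, adopts the app.
Round 3 — no new adoptions; cascade stops.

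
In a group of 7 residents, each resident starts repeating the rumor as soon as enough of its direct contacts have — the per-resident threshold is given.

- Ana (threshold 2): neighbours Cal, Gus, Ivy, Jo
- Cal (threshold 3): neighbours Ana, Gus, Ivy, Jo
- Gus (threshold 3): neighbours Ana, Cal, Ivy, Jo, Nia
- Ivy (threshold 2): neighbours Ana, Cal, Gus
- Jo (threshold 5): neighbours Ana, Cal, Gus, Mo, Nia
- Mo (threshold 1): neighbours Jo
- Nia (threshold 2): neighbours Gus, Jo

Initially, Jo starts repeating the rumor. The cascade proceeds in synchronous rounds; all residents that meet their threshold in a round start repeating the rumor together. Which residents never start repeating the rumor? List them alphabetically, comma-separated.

Ana, Cal, Gus, Ivy, Nia

Round 1 — Jo starts repeating the rumor (initial).
Round 2 — checking thresholds:
  Ana: 1 of 4 neighbours < 2, not yet.
  Cal: 1 of 4 neighbours < 3, not yet.
  Gus: 1 of 5 neighbours < 3, not yet.
  Mo: 1 of 1 neighbours ≥ 1, starts repeating the rumor.
  Nia: 1 of 2 neighbours < 2, not yet.
Round 3 — no new spreads; cascade stops.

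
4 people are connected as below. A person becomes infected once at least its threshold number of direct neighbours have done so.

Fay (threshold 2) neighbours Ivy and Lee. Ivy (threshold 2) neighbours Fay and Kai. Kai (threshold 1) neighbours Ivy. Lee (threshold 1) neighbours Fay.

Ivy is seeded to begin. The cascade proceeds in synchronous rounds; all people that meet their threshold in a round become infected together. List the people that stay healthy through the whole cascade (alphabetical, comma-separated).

Fay, Lee

Round 1 — Ivy becomes infected (initial).
Round 2 — checking thresholds:
  Fay: 1 of 2 neighbours < 2, below threshold.
  Kai: 1 of 1 neighbours ≥ 1, becomes infected.
Round 3 — no new infections; cascade stops.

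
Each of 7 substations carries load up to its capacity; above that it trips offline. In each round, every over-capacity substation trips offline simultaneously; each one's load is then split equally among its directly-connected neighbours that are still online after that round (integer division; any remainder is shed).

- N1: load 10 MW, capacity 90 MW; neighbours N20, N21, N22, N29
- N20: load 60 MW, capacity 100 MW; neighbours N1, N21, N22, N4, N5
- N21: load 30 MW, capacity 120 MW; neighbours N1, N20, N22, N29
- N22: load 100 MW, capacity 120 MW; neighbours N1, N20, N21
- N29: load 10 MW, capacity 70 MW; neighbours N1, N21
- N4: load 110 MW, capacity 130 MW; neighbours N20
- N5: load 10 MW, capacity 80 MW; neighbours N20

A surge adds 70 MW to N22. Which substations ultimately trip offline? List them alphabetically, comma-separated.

Round 1 — N22 at 170 > 120. N22 trips offline.
  N22 sheds 170 MW to N1, N20, N21: 56 each (2 lost).
    N1: 10+56 = 66 ≤ 90
    N20: 60+56 = 116 > 100
    N21: 30+56 = 86 ≤ 120
Round 2 — N20 trips offline.
  N20 sheds 116 MW to N1, N21, N4, N5: 29 each.
    N1: 66+29 = 95 > 90
    N21: 86+29 = 115 ≤ 120
    N4: 110+29 = 139 > 130
    N5: 10+29 = 39 ≤ 80
Round 3 — N1, N4 trip offline.
  N1 sheds 95 MW to N21, N29: 47 each (1 lost).
    N21: 115+47 = 162 > 120
    N29: 10+47 = 57 ≤ 70
  N4 sheds 139 MW: no online neighbours, lost.
Round 4 — N21 trips offline.
  N21 sheds 162 MW to N29: 162 each.
    N29: 57+162 = 219 > 70
Round 5 — N29 trips offline.
  N29 sheds 219 MW: no online neighbours, lost.
No further trips.

N1, N20, N21, N22, N29, N4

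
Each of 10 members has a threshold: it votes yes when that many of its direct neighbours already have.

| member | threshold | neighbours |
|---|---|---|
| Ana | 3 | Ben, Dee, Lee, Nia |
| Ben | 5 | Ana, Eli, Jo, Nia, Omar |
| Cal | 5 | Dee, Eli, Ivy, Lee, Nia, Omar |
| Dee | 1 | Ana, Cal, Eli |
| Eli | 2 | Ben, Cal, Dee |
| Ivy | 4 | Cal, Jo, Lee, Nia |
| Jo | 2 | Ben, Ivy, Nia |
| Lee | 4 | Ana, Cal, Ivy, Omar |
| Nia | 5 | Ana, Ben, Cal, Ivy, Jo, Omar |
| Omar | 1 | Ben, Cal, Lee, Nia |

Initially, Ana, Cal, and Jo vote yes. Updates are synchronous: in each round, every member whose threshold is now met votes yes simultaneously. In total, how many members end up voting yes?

Round 1 — Ana, Cal, Jo vote yes (initial).
Round 2 — checking thresholds:
  Ben: 2 of 5 neighbours < 5, below threshold.
  Dee: 2 of 3 neighbours ≥ 1, votes yes.
  Eli: 1 of 3 neighbours < 2, below threshold.
  Ivy: 2 of 4 neighbours < 4, below threshold.
  Lee: 2 of 4 neighbours < 4, below threshold.
  Nia: 3 of 6 neighbours < 5, below threshold.
  Omar: 1 of 4 neighbours ≥ 1, votes yes.
Round 3 — checking thresholds:
  Ben: 3 of 5 neighbours < 5, below threshold.
  Eli: 2 of 3 neighbours ≥ 2, votes yes.
  Ivy: 2 of 4 neighbours < 4, below threshold.
  Lee: 3 of 4 neighbours < 4, below threshold.
  Nia: 4 of 6 neighbours < 5, below threshold.
Round 4 — no new yes votes; cascade stops.

6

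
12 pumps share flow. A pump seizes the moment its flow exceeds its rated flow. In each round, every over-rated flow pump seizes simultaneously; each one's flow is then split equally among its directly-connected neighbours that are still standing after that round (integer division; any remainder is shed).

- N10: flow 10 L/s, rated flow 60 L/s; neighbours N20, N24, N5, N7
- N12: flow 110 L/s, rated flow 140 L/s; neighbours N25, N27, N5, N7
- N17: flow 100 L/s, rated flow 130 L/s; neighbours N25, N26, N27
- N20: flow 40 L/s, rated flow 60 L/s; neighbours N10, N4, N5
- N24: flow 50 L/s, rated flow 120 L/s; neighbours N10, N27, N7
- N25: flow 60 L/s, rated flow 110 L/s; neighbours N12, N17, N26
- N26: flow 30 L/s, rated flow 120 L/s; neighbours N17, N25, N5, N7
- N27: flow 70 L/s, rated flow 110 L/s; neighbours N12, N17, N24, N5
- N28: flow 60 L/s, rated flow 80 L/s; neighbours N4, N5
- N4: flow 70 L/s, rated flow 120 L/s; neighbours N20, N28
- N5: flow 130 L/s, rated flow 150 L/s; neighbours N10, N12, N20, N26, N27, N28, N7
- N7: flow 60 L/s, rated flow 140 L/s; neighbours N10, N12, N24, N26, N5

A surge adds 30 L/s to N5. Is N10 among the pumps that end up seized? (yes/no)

Round 1 — N5 at 160 > 150. N5 seizes.
  N5 sheds 160 L/s to N10, N12, N20, N26, N27, N28, N7: 22 each (6 lost).
    N10: 10+22 = 32 ≤ 60
    N12: 110+22 = 132 ≤ 140
    N20: 40+22 = 62 > 60
    N26: 30+22 = 52 ≤ 120
    N27: 70+22 = 92 ≤ 110
    N28: 60+22 = 82 > 80
    N7: 60+22 = 82 ≤ 140
Round 2 — N20, N28 seize.
  N20 sheds 62 L/s to N10, N4: 31 each.
    N10: 32+31 = 63 > 60
    N4: 70+31 = 101 ≤ 120
  N28 sheds 82 L/s to N4: 82 each.
    N4: 101+82 = 183 > 120
Round 3 — N10, N4 seize.
  N10 sheds 63 L/s to N24, N7: 31 each (1 lost).
    N24: 50+31 = 81 ≤ 120
    N7: 82+31 = 113 ≤ 140
  N4 sheds 183 L/s: no online neighbours, lost.
No further seizures.

yes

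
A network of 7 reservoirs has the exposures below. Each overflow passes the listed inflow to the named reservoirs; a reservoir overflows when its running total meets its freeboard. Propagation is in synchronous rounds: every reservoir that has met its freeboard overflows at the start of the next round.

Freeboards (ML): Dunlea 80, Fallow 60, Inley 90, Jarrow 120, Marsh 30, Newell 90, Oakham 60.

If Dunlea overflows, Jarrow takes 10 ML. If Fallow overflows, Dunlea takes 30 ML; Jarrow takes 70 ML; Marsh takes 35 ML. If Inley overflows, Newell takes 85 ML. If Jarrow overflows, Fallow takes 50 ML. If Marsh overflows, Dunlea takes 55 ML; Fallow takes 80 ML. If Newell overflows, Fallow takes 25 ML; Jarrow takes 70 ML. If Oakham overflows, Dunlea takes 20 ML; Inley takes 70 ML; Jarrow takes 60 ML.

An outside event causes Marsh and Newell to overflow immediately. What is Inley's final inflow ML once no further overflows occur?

0

Round 1 — Marsh, Newell overflow (initial).
  Dunlea: +55 → 55 < 80
  Fallow: +80+25 → 105 ≥ 60
  Jarrow: +70 → 70 < 120
Round 2 — Fallow overflows.
  Dunlea: +30 → 85 ≥ 80
  Jarrow: +70 → 140 ≥ 120
Round 3 — Dunlea, Jarrow overflow.
No further overflows.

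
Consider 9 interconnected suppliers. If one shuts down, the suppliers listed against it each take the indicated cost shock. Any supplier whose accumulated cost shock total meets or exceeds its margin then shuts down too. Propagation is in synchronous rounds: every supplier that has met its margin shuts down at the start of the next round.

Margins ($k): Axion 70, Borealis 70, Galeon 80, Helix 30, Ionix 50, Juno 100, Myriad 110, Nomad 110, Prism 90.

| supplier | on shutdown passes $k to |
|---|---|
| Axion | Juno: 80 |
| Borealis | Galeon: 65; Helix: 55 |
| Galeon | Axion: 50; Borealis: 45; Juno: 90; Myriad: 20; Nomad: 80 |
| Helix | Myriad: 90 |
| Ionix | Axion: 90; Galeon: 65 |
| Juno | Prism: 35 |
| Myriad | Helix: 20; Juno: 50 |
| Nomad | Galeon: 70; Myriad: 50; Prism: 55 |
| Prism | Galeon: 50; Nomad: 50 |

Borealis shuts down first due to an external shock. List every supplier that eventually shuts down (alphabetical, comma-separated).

Round 1 — Borealis shuts down (initial).
  Galeon: +65 → 65 < 80
  Helix: +55 → 55 ≥ 30
Round 2 — Helix shuts down.
  Myriad: +90 → 90 < 110
No further shutdowns.

Borealis, Helix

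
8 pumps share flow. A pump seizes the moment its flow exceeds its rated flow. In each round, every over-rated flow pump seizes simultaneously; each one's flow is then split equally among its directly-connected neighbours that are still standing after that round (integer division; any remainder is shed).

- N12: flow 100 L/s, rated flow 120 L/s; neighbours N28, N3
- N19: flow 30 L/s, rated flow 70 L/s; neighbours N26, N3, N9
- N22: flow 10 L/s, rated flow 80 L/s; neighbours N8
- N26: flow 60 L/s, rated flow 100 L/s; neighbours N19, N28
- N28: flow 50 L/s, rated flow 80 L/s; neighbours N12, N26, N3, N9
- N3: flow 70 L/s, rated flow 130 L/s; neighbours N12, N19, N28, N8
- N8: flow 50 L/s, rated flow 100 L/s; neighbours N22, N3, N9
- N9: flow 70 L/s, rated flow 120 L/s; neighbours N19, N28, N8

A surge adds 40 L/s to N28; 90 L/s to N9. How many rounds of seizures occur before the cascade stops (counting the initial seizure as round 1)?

3

Round 1 — N28 at 90 > 80; N9 at 160 > 120. N28, N9 seize.
  N28 sheds 90 L/s to N12, N26, N3: 30 each.
    N12: 100+30 = 130 > 120
    N26: 60+30 = 90 ≤ 100
    N3: 70+30 = 100 ≤ 130
  N9 sheds 160 L/s to N19, N8: 80 each.
    N19: 30+80 = 110 > 70
    N8: 50+80 = 130 > 100
Round 2 — N12, N19, N8 seize.
  N12 sheds 130 L/s to N3: 130 each.
    N3: 100+130 = 230 > 130
  N19 sheds 110 L/s to N26, N3: 55 each.
    N26: 90+55 = 145 > 100
    N3: 230+55 = 285 > 130
  N8 sheds 130 L/s to N22, N3: 65 each.
    N22: 10+65 = 75 ≤ 80
    N3: 285+65 = 350 > 130
Round 3 — N26, N3 seize.
  N26 sheds 145 L/s: no online neighbours, lost.
  N3 sheds 350 L/s: no online neighbours, lost.
No further seizures.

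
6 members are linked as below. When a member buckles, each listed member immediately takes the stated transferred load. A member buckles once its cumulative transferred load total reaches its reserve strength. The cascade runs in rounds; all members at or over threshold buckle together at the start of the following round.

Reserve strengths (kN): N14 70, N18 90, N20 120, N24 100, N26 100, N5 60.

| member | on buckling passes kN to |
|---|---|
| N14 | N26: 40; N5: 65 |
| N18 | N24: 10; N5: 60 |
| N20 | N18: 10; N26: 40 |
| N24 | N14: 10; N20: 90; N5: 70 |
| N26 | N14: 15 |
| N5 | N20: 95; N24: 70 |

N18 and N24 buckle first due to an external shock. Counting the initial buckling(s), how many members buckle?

Round 1 — N18, N24 buckle (initial).
  N14: +10 → 10 < 70
  N20: +90 → 90 < 120
  N5: +60+70 → 130 ≥ 60
Round 2 — N5 buckles.
  N20: +95 → 185 ≥ 120
Round 3 — N20 buckles.
  N26: +40 → 40 < 100
No further bucklings.

4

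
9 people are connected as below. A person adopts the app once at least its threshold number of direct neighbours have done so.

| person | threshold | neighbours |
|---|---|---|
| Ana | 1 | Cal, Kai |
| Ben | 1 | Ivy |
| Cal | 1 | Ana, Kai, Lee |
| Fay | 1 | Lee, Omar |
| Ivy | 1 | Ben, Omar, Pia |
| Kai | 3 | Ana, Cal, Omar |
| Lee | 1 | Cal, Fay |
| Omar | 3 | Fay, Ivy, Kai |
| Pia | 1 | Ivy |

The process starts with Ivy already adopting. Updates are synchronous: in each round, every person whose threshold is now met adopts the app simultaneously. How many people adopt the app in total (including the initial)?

Round 1 — Ivy adopts the app (initial).
Round 2 — checking thresholds:
  Ben: 1 of 1 neighbours ≥ 1, adopts the app.
  Omar: 1 of 3 neighbours < 3, not yet.
  Pia: 1 of 1 neighbours ≥ 1, adopts the app.
Round 3 — no new adoptions; cascade stops.

3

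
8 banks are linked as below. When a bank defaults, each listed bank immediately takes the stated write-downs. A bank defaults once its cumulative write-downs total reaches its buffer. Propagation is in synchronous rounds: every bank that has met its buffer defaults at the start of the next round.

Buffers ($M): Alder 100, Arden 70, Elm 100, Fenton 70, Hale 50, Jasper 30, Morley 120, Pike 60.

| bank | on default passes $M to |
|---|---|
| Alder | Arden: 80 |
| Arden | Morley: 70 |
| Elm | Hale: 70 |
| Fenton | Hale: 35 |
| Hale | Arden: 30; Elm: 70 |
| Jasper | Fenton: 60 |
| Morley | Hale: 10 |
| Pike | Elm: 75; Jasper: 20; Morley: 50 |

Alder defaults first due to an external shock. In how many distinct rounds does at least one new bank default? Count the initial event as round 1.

Round 1 — Alder defaults (initial).
  Arden: +80 → 80 ≥ 70
Round 2 — Arden defaults.
  Morley: +70 → 70 < 120
No further defaults.

2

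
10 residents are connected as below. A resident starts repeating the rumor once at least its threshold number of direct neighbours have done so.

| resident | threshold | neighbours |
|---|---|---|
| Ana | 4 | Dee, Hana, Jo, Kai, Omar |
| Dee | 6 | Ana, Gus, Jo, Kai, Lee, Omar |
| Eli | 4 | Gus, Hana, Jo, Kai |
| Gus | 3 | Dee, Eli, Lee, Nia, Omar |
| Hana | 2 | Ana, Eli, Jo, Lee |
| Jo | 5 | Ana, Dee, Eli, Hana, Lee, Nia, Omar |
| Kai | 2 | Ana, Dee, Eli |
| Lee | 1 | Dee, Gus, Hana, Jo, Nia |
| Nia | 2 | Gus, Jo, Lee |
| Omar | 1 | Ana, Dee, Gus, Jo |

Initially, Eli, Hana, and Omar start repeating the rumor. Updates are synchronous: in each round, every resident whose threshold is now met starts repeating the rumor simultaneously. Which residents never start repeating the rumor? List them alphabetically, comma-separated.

Round 1 — Eli, Hana, Omar start repeating the rumor (initial).
Round 2 — checking thresholds:
  Ana: 2 of 5 neighbours < 4, holds.
  Dee: 1 of 6 neighbours < 6, holds.
  Gus: 2 of 5 neighbours < 3, holds.
  Jo: 3 of 7 neighbours < 5, holds.
  Kai: 1 of 3 neighbours < 2, holds.
  Lee: 1 of 5 neighbours ≥ 1, starts repeating the rumor.
Round 3 — checking thresholds:
  Ana: 2 of 5 neighbours < 4, holds.
  Dee: 2 of 6 neighbours < 6, holds.
  Gus: 3 of 5 neighbours ≥ 3, starts repeating the rumor.
  Jo: 4 of 7 neighbours < 5, holds.
  Kai: 1 of 3 neighbours < 2, holds.
  Nia: 1 of 3 neighbours < 2, holds.
Round 4 — checking thresholds:
  Ana: 2 of 5 neighbours < 4, holds.
  Dee: 3 of 6 neighbours < 6, holds.
  Jo: 4 of 7 neighbours < 5, holds.
  Kai: 1 of 3 neighbours < 2, holds.
  Nia: 2 of 3 neighbours ≥ 2, starts repeating the rumor.
Round 5 — checking thresholds:
  Ana: 2 of 5 neighbours < 4, holds.
  Dee: 3 of 6 neighbours < 6, holds.
  Jo: 5 of 7 neighbours ≥ 5, starts repeating the rumor.
  Kai: 1 of 3 neighbours < 2, holds.
Round 6 — no new spreads; cascade stops.

Ana, Dee, Kai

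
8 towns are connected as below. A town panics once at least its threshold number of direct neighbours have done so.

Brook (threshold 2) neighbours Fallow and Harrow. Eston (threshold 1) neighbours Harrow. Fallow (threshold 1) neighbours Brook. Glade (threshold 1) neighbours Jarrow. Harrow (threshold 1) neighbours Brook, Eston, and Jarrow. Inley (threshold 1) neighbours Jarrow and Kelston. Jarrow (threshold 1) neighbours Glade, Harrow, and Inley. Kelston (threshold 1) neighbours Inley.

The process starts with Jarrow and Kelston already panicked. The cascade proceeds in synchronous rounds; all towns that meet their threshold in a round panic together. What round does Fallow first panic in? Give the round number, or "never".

never

Round 1 — Jarrow, Kelston panic (initial).
Round 2 — checking thresholds:
  Glade: 1 of 1 neighbours ≥ 1, panics.
  Harrow: 1 of 3 neighbours ≥ 1, panics.
  Inley: 2 of 2 neighbours ≥ 1, panics.
Round 3 — checking thresholds:
  Brook: 1 of 2 neighbours < 2, not yet.
  Eston: 1 of 1 neighbours ≥ 1, panics.
Round 4 — no new panics; cascade stops.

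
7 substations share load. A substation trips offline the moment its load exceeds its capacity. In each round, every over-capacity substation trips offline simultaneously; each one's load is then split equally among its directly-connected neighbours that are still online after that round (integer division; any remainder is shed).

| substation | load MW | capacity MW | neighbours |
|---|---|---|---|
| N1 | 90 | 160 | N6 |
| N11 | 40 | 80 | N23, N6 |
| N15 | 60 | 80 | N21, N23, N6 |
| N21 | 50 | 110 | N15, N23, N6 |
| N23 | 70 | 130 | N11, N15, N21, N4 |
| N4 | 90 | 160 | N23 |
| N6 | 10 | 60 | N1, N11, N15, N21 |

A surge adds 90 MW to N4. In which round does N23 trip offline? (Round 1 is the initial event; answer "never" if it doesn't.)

2

Round 1 — N4 at 180 > 160. N4 trips offline.
  N4 sheds 180 MW to N23: 180 each.
    N23: 70+180 = 250 > 130
Round 2 — N23 trips offline.
  N23 sheds 250 MW to N11, N15, N21: 83 each (1 lost).
    N11: 40+83 = 123 > 80
    N15: 60+83 = 143 > 80
    N21: 50+83 = 133 > 110
Round 3 — N11, N15, N21 trip offline.
  N11 sheds 123 MW to N6: 123 each.
    N6: 10+123 = 133 > 60
  N15 sheds 143 MW to N6: 143 each.
    N6: 133+143 = 276 > 60
  N21 sheds 133 MW to N6: 133 each.
    N6: 276+133 = 409 > 60
Round 4 — N6 trips offline.
  N6 sheds 409 MW to N1: 409 each.
    N1: 90+409 = 499 > 160
Round 5 — N1 trips offline.
  N1 sheds 499 MW: no online neighbours, lost.
No further trips.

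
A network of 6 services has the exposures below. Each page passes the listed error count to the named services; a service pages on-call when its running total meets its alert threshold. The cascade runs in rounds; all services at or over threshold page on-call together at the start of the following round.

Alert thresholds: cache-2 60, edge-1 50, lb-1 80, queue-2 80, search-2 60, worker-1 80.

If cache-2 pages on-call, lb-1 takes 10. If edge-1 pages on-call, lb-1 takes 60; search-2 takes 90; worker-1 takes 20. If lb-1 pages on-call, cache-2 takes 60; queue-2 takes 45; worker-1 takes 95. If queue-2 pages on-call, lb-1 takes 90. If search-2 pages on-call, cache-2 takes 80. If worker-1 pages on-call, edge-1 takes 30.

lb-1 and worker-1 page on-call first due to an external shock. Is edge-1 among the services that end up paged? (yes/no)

Round 1 — lb-1, worker-1 page on-call (initial).
  cache-2: +60 → 60 ≥ 60
  edge-1: +30 → 30 < 50
  queue-2: +45 → 45 < 80
Round 2 — cache-2 pages on-call.
No further pages.

no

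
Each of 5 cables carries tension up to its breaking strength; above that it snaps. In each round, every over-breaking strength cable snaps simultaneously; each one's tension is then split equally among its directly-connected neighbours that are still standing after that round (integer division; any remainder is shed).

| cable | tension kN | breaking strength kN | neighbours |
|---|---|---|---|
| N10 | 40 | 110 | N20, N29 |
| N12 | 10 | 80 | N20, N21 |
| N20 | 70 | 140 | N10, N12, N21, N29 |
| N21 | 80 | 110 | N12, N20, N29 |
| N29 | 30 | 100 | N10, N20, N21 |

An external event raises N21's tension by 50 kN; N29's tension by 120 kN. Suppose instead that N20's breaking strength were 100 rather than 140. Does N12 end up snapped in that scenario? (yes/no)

With N20's breaking strength at 100:
Round 1 — N21 at 130 > 110; N29 at 150 > 100. N21, N29 snap.
  N21 sheds 130 kN to N12, N20: 65 each.
    N12: 10+65 = 75 ≤ 80
    N20: 70+65 = 135 > 100
  N29 sheds 150 kN to N10, N20: 75 each.
    N10: 40+75 = 115 > 110
    N20: 135+75 = 210 > 100
Round 2 — N10, N20 snap.
  N10 sheds 115 kN: no online neighbours, lost.
  N20 sheds 210 kN to N12: 210 each.
    N12: 75+210 = 285 > 80
Round 3 — N12 snaps.
  N12 sheds 285 kN: no online neighbours, lost.
No further breaks.

yes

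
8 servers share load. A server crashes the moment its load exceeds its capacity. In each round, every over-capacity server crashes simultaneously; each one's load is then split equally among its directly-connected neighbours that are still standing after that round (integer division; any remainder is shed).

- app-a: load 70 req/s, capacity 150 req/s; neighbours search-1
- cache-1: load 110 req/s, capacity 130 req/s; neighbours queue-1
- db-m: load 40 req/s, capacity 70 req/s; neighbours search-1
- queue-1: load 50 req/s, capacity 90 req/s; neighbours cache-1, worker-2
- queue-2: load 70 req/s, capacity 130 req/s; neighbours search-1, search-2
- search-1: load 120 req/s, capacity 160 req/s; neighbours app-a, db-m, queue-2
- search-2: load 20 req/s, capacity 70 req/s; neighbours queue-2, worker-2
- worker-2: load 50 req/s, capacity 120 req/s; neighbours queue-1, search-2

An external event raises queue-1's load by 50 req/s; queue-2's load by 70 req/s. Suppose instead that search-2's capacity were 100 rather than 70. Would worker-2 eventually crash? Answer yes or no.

With search-2's capacity at 100:
Round 1 — queue-1 at 100 > 90; queue-2 at 140 > 130. queue-1, queue-2 crash.
  queue-1 sheds 100 req/s to cache-1, worker-2: 50 each.
    cache-1: 110+50 = 160 > 130
    worker-2: 50+50 = 100 ≤ 120
  queue-2 sheds 140 req/s to search-1, search-2: 70 each.
    search-1: 120+70 = 190 > 160
    search-2: 20+70 = 90 ≤ 100
Round 2 — cache-1, search-1 crash.
  cache-1 sheds 160 req/s: no online neighbours, lost.
  search-1 sheds 190 req/s to app-a, db-m: 95 each.
    app-a: 70+95 = 165 > 150
    db-m: 40+95 = 135 > 70
Round 3 — app-a, db-m crash.
  app-a sheds 165 req/s: no online neighbours, lost.
  db-m sheds 135 req/s: no online neighbours, lost.
No further crashes.

no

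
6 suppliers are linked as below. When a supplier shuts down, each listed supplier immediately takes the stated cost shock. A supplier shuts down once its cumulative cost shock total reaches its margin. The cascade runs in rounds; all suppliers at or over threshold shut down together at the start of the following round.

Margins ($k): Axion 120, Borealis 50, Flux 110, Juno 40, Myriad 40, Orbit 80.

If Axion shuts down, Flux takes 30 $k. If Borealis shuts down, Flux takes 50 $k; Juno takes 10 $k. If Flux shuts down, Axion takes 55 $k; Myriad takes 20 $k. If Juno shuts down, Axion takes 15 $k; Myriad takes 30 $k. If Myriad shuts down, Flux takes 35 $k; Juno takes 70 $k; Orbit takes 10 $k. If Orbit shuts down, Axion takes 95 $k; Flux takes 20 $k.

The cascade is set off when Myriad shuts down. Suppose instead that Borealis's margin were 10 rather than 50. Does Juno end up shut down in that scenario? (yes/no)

With Borealis's margin at 10:
Round 1 — Myriad shuts down (initial).
  Flux: +35 → 35 < 110
  Juno: +70 → 70 ≥ 40
  Orbit: +10 → 10 < 80
Round 2 — Juno shuts down.
  Axion: +15 → 15 < 120
No further shutdowns.

yes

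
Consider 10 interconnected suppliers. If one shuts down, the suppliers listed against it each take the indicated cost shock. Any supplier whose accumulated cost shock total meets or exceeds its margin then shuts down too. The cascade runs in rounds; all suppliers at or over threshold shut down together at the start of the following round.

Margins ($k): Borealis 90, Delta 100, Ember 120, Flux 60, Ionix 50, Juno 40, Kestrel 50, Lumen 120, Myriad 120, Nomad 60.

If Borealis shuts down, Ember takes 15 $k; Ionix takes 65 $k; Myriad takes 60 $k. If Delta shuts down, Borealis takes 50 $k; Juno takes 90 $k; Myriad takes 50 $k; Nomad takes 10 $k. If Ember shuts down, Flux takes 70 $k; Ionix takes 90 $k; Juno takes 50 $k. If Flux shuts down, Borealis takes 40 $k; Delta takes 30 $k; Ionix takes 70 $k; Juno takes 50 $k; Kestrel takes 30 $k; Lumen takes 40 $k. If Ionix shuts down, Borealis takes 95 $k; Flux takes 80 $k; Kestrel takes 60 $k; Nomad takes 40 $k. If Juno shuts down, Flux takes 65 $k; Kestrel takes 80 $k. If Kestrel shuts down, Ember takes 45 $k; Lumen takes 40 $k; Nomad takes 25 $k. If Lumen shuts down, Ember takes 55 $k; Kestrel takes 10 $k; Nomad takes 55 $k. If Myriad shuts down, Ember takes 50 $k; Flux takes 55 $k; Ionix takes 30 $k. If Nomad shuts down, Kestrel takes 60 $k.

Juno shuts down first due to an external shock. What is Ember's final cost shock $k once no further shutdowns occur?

60

Round 1 — Juno shuts down (initial).
  Flux: +65 → 65 ≥ 60
  Kestrel: +80 → 80 ≥ 50
Round 2 — Flux, Kestrel shut down.
  Borealis: +40 → 40 < 90
  Delta: +30 → 30 < 100
  Ember: +45 → 45 < 120
  Ionix: +70 → 70 ≥ 50
  Lumen: +40+40 → 80 < 120
  Nomad: +25 → 25 < 60
Round 3 — Ionix shuts down.
  Borealis: +95 → 135 ≥ 90
  Nomad: +40 → 65 ≥ 60
Round 4 — Borealis, Nomad shut down.
  Ember: +15 → 60 < 120
  Myriad: +60 → 60 < 120
No further shutdowns.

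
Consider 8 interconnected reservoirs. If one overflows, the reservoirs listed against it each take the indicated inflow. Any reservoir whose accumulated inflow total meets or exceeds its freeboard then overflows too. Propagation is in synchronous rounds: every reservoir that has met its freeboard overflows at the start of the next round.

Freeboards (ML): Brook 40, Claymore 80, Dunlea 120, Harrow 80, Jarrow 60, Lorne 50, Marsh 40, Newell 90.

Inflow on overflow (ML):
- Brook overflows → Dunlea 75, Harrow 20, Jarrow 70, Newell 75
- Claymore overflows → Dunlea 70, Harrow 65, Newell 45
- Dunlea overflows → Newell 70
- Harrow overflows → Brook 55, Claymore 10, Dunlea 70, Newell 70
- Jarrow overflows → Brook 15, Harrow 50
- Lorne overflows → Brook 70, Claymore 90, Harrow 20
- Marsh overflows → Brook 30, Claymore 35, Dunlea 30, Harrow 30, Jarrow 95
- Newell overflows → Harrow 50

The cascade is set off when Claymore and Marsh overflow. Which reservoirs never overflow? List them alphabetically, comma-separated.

Round 1 — Claymore, Marsh overflow (initial).
  Brook: +30 → 30 < 40
  Dunlea: +70+30 → 100 < 120
  Harrow: +65+30 → 95 ≥ 80
  Jarrow: +95 → 95 ≥ 60
  Newell: +45 → 45 < 90
Round 2 — Harrow, Jarrow overflow.
  Brook: +55+15 → 100 ≥ 40
  Dunlea: +70 → 170 ≥ 120
  Newell: +70 → 115 ≥ 90
Round 3 — Brook, Dunlea, Newell overflow.
No further overflows.

Lorne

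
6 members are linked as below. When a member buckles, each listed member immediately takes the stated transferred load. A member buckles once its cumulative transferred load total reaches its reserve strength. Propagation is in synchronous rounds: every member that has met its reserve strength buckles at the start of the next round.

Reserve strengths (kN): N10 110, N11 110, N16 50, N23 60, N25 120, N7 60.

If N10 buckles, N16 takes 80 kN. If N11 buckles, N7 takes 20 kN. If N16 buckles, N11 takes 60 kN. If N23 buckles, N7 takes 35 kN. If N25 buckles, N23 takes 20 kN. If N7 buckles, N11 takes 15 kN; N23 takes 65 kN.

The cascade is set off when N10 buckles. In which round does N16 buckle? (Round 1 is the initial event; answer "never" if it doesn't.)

2

Round 1 — N10 buckles (initial).
  N16: +80 → 80 ≥ 50
Round 2 — N16 buckles.
  N11: +60 → 60 < 110
No further bucklings.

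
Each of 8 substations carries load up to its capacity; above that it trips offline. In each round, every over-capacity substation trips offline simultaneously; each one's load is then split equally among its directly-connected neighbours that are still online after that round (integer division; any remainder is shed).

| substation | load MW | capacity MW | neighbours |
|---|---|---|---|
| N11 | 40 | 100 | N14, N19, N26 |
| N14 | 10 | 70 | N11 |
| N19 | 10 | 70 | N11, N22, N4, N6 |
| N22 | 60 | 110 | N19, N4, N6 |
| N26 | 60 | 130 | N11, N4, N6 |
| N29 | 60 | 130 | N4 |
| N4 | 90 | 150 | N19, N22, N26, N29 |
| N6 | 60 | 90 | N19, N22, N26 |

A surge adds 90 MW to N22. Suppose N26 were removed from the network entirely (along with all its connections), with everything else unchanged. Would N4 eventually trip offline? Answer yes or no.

With N26 removed:
Round 1 — N22 at 150 > 110. N22 trips offline.
  N22 sheds 150 MW to N19, N4, N6: 50 each.
    N19: 10+50 = 60 ≤ 70
    N4: 90+50 = 140 ≤ 150
    N6: 60+50 = 110 > 90
Round 2 — N6 trips offline.
  N6 sheds 110 MW to N19: 110 each.
    N19: 60+110 = 170 > 70
Round 3 — N19 trips offline.
  N19 sheds 170 MW to N11, N4: 85 each.
    N11: 40+85 = 125 > 100
    N4: 140+85 = 225 > 150
Round 4 — N11, N4 trip offline.
  N11 sheds 125 MW to N14: 125 each.
    N14: 10+125 = 135 > 70
  N4 sheds 225 MW to N29: 225 each.
    N29: 60+225 = 285 > 130
Round 5 — N14, N29 trip offline.
  N14 sheds 135 MW: no online neighbours, lost.
  N29 sheds 285 MW: no online neighbours, lost.
No further trips.

yes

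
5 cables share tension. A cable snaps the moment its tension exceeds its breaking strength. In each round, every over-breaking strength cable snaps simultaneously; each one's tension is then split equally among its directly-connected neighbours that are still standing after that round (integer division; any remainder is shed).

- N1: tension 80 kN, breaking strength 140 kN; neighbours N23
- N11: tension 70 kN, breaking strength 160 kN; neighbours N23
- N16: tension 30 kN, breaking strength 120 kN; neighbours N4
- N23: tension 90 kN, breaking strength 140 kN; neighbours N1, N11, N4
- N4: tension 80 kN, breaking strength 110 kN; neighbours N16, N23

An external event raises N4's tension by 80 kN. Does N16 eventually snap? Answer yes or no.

no

Round 1 — N4 at 160 > 110. N4 snaps.
  N4 sheds 160 kN to N16, N23: 80 each.
    N16: 30+80 = 110 ≤ 120
    N23: 90+80 = 170 > 140
Round 2 — N23 snaps.
  N23 sheds 170 kN to N1, N11: 85 each.
    N1: 80+85 = 165 > 140
    N11: 70+85 = 155 ≤ 160
Round 3 — N1 snaps.
  N1 sheds 165 kN: no online neighbours, lost.
No further breaks.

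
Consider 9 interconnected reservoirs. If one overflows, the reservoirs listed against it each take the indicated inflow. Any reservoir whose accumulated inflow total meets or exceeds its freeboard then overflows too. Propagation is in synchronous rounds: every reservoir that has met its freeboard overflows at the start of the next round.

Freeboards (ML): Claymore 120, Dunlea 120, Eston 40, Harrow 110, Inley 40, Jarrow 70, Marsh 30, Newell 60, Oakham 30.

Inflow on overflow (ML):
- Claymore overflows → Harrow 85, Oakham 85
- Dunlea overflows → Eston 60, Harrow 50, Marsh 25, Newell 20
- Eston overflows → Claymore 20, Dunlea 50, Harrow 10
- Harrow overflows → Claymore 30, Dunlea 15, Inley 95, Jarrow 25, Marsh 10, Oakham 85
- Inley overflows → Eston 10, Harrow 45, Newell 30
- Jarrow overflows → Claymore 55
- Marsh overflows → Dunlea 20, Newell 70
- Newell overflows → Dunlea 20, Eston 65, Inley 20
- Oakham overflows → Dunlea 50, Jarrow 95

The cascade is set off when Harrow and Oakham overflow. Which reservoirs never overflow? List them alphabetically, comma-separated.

Round 1 — Harrow, Oakham overflow (initial).
  Claymore: +30 → 30 < 120
  Dunlea: +15+50 → 65 < 120
  Inley: +95 → 95 ≥ 40
  Jarrow: +25+95 → 120 ≥ 70
  Marsh: +10 → 10 < 30
Round 2 — Inley, Jarrow overflow.
  Claymore: +55 → 85 < 120
  Eston: +10 → 10 < 40
  Newell: +30 → 30 < 60
No further overflows.

Claymore, Dunlea, Eston, Marsh, Newell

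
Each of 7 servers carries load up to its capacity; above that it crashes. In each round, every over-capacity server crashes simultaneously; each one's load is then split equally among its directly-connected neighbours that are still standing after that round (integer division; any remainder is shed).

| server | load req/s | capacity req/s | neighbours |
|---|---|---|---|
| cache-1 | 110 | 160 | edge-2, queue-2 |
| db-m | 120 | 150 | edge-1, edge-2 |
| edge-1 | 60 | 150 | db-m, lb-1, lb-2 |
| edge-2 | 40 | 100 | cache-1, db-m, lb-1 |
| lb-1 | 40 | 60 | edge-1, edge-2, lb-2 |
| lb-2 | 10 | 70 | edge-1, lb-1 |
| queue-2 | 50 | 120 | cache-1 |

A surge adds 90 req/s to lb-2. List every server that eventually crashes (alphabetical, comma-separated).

Round 1 — lb-2 at 100 > 70. lb-2 crashes.
  lb-2 sheds 100 req/s to edge-1, lb-1: 50 each.
    edge-1: 60+50 = 110 ≤ 150
    lb-1: 40+50 = 90 > 60
Round 2 — lb-1 crashes.
  lb-1 sheds 90 req/s to edge-1, edge-2: 45 each.
    edge-1: 110+45 = 155 > 150
    edge-2: 40+45 = 85 ≤ 100
Round 3 — edge-1 crashes.
  edge-1 sheds 155 req/s to db-m: 155 each.
    db-m: 120+155 = 275 > 150
Round 4 — db-m crashes.
  db-m sheds 275 req/s to edge-2: 275 each.
    edge-2: 85+275 = 360 > 100
Round 5 — edge-2 crashes.
  edge-2 sheds 360 req/s to cache-1: 360 each.
    cache-1: 110+360 = 470 > 160
Round 6 — cache-1 crashes.
  cache-1 sheds 470 req/s to queue-2: 470 each.
    queue-2: 50+470 = 520 > 120
Round 7 — queue-2 crashes.
  queue-2 sheds 520 req/s: no online neighbours, lost.
No further crashes.

cache-1, db-m, edge-1, edge-2, lb-1, lb-2, queue-2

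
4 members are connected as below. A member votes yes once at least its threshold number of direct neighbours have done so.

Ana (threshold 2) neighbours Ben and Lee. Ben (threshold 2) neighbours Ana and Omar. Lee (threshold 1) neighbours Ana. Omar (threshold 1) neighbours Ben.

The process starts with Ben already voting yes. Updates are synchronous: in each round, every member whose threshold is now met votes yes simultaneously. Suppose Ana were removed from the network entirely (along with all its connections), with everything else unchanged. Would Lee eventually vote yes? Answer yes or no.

With Ana removed:
Round 1 — Ben votes yes (initial).
Round 2 — checking thresholds:
  Omar: 1 of 1 neighbours ≥ 1, votes yes.
Round 3 — no new yes votes; cascade stops.

no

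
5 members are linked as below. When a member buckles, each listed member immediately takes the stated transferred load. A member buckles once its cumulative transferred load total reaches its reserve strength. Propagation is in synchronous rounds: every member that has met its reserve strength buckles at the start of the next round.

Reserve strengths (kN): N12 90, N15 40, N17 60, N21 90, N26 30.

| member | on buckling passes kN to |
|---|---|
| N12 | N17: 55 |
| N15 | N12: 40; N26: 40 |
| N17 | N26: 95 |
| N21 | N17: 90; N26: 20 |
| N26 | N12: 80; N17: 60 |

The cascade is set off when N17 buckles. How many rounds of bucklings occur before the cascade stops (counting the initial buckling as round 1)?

2

Round 1 — N17 buckles (initial).
  N26: +95 → 95 ≥ 30
Round 2 — N26 buckles.
  N12: +80 → 80 < 90
No further bucklings.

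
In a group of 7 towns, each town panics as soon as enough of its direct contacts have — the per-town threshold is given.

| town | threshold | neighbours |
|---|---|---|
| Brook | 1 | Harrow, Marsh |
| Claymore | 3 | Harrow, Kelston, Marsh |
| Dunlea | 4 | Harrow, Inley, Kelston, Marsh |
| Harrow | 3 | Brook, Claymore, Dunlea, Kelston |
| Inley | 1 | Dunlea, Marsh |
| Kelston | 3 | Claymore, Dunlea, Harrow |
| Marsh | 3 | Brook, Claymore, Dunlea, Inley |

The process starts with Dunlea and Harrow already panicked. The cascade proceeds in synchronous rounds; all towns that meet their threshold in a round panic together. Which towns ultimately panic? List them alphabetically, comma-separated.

Brook, Dunlea, Harrow, Inley, Marsh

Round 1 — Dunlea, Harrow panic (initial).
Round 2 — checking thresholds:
  Brook: 1 of 2 neighbours ≥ 1, panics.
  Claymore: 1 of 3 neighbours < 3, below threshold.
  Inley: 1 of 2 neighbours ≥ 1, panics.
  Kelston: 2 of 3 neighbours < 3, below threshold.
  Marsh: 1 of 4 neighbours < 3, below threshold.
Round 3 — checking thresholds:
  Claymore: 1 of 3 neighbours < 3, below threshold.
  Kelston: 2 of 3 neighbours < 3, below threshold.
  Marsh: 3 of 4 neighbours ≥ 3, panics.
Round 4 — no new panics; cascade stops.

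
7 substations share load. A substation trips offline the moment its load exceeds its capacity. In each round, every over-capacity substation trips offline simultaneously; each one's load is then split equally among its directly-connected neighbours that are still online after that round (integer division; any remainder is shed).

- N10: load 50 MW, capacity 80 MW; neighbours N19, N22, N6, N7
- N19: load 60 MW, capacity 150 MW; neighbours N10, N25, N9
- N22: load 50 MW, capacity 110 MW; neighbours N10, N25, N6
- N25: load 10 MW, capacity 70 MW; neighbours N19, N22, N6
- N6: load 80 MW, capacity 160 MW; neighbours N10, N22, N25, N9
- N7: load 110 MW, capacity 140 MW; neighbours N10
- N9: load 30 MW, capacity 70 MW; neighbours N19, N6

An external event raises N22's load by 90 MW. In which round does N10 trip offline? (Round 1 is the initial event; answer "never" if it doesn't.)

Round 1 — N22 at 140 > 110. N22 trips offline.
  N22 sheds 140 MW to N10, N25, N6: 46 each (2 lost).
    N10: 50+46 = 96 > 80
    N25: 10+46 = 56 ≤ 70
    N6: 80+46 = 126 ≤ 160
Round 2 — N10 trips offline.
  N10 sheds 96 MW to N19, N6, N7: 32 each.
    N19: 60+32 = 92 ≤ 150
    N6: 126+32 = 158 ≤ 160
    N7: 110+32 = 142 > 140
Round 3 — N7 trips offline.
  N7 sheds 142 MW: no online neighbours, lost.
No further trips.

2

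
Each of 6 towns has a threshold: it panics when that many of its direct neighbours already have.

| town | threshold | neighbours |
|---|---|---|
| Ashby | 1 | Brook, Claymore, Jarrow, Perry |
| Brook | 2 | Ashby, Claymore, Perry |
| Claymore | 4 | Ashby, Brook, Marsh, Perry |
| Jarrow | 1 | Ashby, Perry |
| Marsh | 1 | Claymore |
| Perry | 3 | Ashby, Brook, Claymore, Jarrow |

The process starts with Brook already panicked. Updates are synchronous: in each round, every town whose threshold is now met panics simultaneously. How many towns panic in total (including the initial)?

4

Round 1 — Brook panics (initial).
Round 2 — checking thresholds:
  Ashby: 1 of 4 neighbours ≥ 1, panics.
  Claymore: 1 of 4 neighbours < 4, not yet.
  Perry: 1 of 4 neighbours < 3, not yet.
Round 3 — checking thresholds:
  Claymore: 2 of 4 neighbours < 4, not yet.
  Jarrow: 1 of 2 neighbours ≥ 1, panics.
  Perry: 2 of 4 neighbours < 3, not yet.
Round 4 — checking thresholds:
  Claymore: 2 of 4 neighbours < 4, not yet.
  Perry: 3 of 4 neighbours ≥ 3, panics.
Round 5 — no new panics; cascade stops.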